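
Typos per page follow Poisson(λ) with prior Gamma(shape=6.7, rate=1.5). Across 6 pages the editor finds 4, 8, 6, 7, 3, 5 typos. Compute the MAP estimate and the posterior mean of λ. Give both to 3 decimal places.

MAP: 5.160. Posterior mean: 5.293.

Σ counts = 33. Posterior: Gamma(shape = 6.7+33 = 39.7, rate = 1.5+6 = 7.5).
Mode = (α−1)/β = 38.7/7.5 = 5.160.
Mean = α/β = 39.7/7.5 = 5.293.
The posterior is right-skewed, so the mean exceeds the mode.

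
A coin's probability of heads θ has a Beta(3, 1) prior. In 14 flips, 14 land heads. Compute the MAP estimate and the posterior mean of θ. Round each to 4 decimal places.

MAP = 1.0000; posterior mean = 0.9444

Posterior: Beta(3+14, 1+0) = Beta(17, 1).
Since β = 1 ≤ 1 and α > 1, the Beta density is monotone increasing on [0,1]; the mode is at 1.
Mean = 17/(17+1) = 0.9444.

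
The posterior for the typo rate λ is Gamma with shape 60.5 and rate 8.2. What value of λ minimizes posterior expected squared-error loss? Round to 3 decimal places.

Mode = (α−1)/β = 59.5/8.2 = 7.256.
Mean = α/β = 60.5/8.2 = 7.378.
Squared-error loss ⇒ the optimal estimator is the posterior mean.

7.378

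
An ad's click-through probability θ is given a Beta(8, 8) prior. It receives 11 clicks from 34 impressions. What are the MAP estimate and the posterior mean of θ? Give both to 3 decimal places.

MAP = 0.375, posterior mean = 0.380

Posterior: Beta(8+11, 8+23) = Beta(19, 31).
Mode = (19−1)/(19+31−2) = 18/48 = 0.375.
Mean = 19/(19+31) = 19/50 = 0.380.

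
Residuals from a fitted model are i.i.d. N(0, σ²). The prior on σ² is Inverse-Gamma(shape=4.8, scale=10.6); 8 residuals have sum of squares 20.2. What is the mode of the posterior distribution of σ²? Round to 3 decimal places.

2.112

Posterior: Inverse-Gamma(shape = 4.8+8/2 = 8.8, scale = 10.6+20.2/2 = 20.7).
Mode = β/(α+1) = 20.7/9.8 = 2.112.
Mean = β/(α−1) = 20.7/7.8 = 2.654.
This is the posterior mode — the MAP estimate.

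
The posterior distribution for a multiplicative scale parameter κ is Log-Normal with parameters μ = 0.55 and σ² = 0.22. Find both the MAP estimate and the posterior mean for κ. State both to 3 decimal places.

MAP = 1.391, posterior mean = 1.935

Mode = exp(μ − σ²) = exp(0.33) = 1.391.
Mean = exp(μ + σ²/2) = exp(0.660) = 1.935.
Right-skewed posterior ⇒ mode < mean.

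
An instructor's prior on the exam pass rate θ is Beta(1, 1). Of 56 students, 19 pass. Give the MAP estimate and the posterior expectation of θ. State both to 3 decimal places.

MAP: 0.339. Posterior mean: 0.345.

Posterior: Beta(1+19, 1+37) = Beta(20, 38).
Mode = (20−1)/(20+38−2) = 19/56 = 0.339.
With a flat prior the MAP equals the MLE, 19/56.
Mean = 20/(20+38) = 20/58 = 0.345.
The mean is pulled above the mode by the posterior's right skew.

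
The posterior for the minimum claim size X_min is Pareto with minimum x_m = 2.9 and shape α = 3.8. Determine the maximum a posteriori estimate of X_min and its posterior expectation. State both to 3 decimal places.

The Pareto density is strictly decreasing on [x_m, ∞), so the mode is x_m = 2.900.
Mean = α·x_m/(α−1) = 3.8·2.9/2.8 = 3.936.

X_min_MAP = 2.900, E[X_min|data] = 3.936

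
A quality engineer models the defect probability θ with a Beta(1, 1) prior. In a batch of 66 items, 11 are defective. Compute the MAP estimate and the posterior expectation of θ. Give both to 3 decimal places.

MAP: 0.167. Posterior mean: 0.176.

Posterior: Beta(1+11, 1+55) = Beta(12, 56).
Mode = (12−1)/(12+56−2) = 11/66 = 0.167.
With a flat prior the MAP equals the MLE, 11/66.
Mean = 12/(12+56) = 12/68 = 0.176.
The mean is pulled above the mode by the posterior's right skew.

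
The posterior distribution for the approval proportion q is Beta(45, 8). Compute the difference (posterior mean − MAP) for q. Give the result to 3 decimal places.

-0.014

Mode = (45−1)/(45+8−2) = 44/51 = 0.863.
Mean = 45/(45+8) = 45/53 = 0.849.
Difference = 0.849 − 0.863 = -0.014.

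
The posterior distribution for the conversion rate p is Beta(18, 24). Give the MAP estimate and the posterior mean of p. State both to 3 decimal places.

Mode = (18−1)/(18+24−2) = 17/40 = 0.425.
Mean = 18/(18+24) = 18/42 = 0.429.

MAP: 0.425. Posterior mean: 0.429.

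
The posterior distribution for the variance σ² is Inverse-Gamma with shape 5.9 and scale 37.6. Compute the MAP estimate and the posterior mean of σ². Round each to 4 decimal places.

σ²_MAP = 5.4493, E[σ²|data] = 7.6735

Mode = β/(α+1) = 37.6/6.9 = 5.4493.
Mean = β/(α−1) = 37.6/4.9 = 7.6735.
The posterior is right-skewed, so the mean exceeds the mode.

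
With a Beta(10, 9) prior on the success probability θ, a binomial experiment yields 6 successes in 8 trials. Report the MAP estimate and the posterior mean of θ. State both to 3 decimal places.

MAP estimate = 0.600, posterior mean = 0.593

Posterior: Beta(10+6, 9+2) = Beta(16, 11).
Mode = (16−1)/(16+11−2) = 15/25 = 0.600.
Mean = 16/(16+11) = 16/27 = 0.593.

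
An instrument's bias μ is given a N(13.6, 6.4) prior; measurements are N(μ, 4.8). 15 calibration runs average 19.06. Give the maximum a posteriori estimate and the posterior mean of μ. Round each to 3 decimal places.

MAP = 18.800, posterior mean = 18.800

Posterior for μ is Normal. Precision-weighted mean: (1/6.4·13.6 + 15/4.8·19.06) / (1/6.4 + 15/4.8) = 18.800.
A Normal posterior is symmetric, so mode = mean.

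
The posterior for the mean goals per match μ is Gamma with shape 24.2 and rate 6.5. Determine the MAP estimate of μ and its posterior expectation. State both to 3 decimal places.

Mode = (α−1)/β = 23.2/6.5 = 3.569.
Mean = α/β = 24.2/6.5 = 3.723.

μ_MAP = 3.569, E[μ|data] = 3.723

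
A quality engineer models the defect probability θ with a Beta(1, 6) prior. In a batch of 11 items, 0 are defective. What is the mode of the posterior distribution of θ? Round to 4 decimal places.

Posterior: Beta(1+0, 6+11) = Beta(1, 17).
Since α = 1 ≤ 1 and β > 1, the Beta density is monotone decreasing on [0,1]; the mode is at 0.
Mean = 1/(1+17) = 0.0556.
This is the posterior mode — the MAP estimate.

0.0000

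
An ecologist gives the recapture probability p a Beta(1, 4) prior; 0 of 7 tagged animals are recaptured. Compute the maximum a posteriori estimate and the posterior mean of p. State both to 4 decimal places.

maximum a posteriori estimate = 0.0000, posterior mean = 0.0833

Posterior: Beta(1+0, 4+7) = Beta(1, 11).
Since α = 1 ≤ 1 and β > 1, the Beta density is monotone decreasing on [0,1]; the mode is at 0.
Mean = 1/(1+11) = 0.0833.
The mean is pulled above the mode by the posterior's right skew.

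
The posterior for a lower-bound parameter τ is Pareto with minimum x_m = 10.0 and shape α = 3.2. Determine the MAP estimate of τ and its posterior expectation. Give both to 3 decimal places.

The Pareto density is strictly decreasing on [x_m, ∞), so the mode is x_m = 10.000.
Mean = α·x_m/(α−1) = 3.2·10.0/2.2 = 14.545.

MAP: 10.000. Posterior mean: 14.545.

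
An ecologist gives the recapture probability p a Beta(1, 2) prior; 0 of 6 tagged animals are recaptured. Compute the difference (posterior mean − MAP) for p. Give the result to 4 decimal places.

0.1111

Posterior: Beta(1+0, 2+6) = Beta(1, 8).
Since α = 1 ≤ 1 and β > 1, the Beta density is monotone decreasing on [0,1]; the mode is at 0.
Mean = 1/(1+8) = 0.1111.
Difference = 0.1111 − 0.0000 = 0.1111.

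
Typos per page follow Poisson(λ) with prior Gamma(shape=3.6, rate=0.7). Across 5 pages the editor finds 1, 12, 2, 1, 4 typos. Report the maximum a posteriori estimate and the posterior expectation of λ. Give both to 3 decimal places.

MAP = 3.965, posterior mean = 4.140

Σ counts = 20. Posterior: Gamma(shape = 3.6+20 = 23.6, rate = 0.7+5 = 5.7).
Mode = (α−1)/β = 22.6/5.7 = 3.965.
Mean = α/β = 23.6/5.7 = 4.140.
Mean > mode: the posterior has a right tail.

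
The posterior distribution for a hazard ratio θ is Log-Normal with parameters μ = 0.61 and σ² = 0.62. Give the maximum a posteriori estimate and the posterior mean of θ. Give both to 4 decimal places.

Mode = exp(μ − σ²) = exp(-0.01) = 0.9900.
Mean = exp(μ + σ²/2) = exp(0.920) = 2.5093.

MAP = 0.9900; posterior mean = 2.5093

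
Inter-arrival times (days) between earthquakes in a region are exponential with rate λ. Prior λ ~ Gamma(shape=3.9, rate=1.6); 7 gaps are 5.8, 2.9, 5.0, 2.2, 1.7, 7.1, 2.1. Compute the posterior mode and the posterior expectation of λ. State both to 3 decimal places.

MAP = 0.349; posterior mean = 0.384

Σ times = 26.8. Posterior: Gamma(shape = 3.9+7 = 10.9, rate = 1.6+26.8 = 28.4).
Mode = (α−1)/β = 9.9/28.4 = 0.349.
Mean = α/β = 10.9/28.4 = 0.384.
Mean > mode: the posterior has a right tail.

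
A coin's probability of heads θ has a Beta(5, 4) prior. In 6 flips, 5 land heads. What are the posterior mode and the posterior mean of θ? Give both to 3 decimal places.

MAP = 0.692; posterior mean = 0.667

Posterior: Beta(5+5, 4+1) = Beta(10, 5).
Mode = (10−1)/(10+5−2) = 9/13 = 0.692.
Mean = 10/(10+5) = 10/15 = 0.667.
Mode > mean: the posterior has a left tail.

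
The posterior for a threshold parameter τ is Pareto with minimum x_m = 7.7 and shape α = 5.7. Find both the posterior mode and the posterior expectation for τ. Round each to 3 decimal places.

τ_MAP = 7.700, E[τ|data] = 9.338

The Pareto density is strictly decreasing on [x_m, ∞), so the mode is x_m = 7.700.
Mean = α·x_m/(α−1) = 5.7·7.7/4.7 = 9.338.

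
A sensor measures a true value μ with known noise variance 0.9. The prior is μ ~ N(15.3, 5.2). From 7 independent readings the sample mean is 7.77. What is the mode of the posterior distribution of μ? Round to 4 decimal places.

7.9517

Posterior for μ is Normal. Precision-weighted mean: (1/5.2·15.3 + 7/0.9·7.77) / (1/5.2 + 7/0.9) = 7.9517.
A Normal posterior is symmetric, so mode = mean.
This is the posterior mode — the MAP estimate.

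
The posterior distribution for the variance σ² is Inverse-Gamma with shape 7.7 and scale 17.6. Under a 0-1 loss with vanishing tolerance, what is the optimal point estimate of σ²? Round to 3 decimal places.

Mode = β/(α+1) = 17.6/8.7 = 2.023.
Mean = β/(α−1) = 17.6/6.7 = 2.627.
This is the posterior mode — the MAP estimate.

2.023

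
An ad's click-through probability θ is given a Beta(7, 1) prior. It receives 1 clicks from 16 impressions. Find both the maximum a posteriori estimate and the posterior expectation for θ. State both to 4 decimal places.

Posterior: Beta(7+1, 1+15) = Beta(8, 16).
Mode = (8−1)/(8+16−2) = 7/22 = 0.3182.
Mean = 8/(8+16) = 8/24 = 0.3333.
The mean is pulled above the mode by the posterior's right skew.

MAP: 0.3182. Posterior mean: 0.3333.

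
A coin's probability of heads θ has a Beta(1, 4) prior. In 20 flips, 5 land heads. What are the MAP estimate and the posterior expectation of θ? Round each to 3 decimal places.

MAP = 0.217; posterior mean = 0.240

Posterior: Beta(1+5, 4+15) = Beta(6, 19).
Mode = (6−1)/(6+19−2) = 5/23 = 0.217.
Mean = 6/(6+19) = 6/25 = 0.240.
The mean is pulled above the mode by the posterior's right skew.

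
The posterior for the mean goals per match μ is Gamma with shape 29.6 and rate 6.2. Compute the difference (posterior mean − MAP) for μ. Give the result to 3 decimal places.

0.161

Mode = (α−1)/β = 28.6/6.2 = 4.613.
Mean = α/β = 29.6/6.2 = 4.774.
Difference = 4.774 − 4.613 = 0.161.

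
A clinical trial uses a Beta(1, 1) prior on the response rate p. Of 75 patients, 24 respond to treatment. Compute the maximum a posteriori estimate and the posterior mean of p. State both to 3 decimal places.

Posterior: Beta(1+24, 1+51) = Beta(25, 52).
Mode = (25−1)/(25+52−2) = 24/75 = 0.320.
With a flat prior the MAP equals the MLE, 24/75.
Mean = 25/(25+52) = 25/77 = 0.325.

maximum a posteriori estimate = 0.320, posterior mean = 0.325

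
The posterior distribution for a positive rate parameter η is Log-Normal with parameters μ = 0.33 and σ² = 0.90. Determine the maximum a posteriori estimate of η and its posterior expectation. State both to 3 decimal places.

Mode = exp(μ − σ²) = exp(-0.57) = 0.566.
Mean = exp(μ + σ²/2) = exp(0.780) = 2.181.
Right-skewed posterior ⇒ mode < mean.

MAP = 0.566; posterior mean = 2.181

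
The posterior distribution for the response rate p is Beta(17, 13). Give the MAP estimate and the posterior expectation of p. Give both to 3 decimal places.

MAP = 0.571; posterior mean = 0.567

Mode = (17−1)/(17+13−2) = 16/28 = 0.571.
Mean = 17/(17+13) = 17/30 = 0.567.
The mean is pulled below the mode by the posterior's left skew.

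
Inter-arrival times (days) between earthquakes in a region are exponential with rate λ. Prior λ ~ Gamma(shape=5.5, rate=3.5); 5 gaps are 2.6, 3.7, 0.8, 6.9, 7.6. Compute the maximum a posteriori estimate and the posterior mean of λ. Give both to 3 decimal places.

MAP: 0.378. Posterior mean: 0.418.

Σ times = 21.6. Posterior: Gamma(shape = 5.5+5 = 10.5, rate = 3.5+21.6 = 25.1).
Mode = (α−1)/β = 9.5/25.1 = 0.378.
Mean = α/β = 10.5/25.1 = 0.418.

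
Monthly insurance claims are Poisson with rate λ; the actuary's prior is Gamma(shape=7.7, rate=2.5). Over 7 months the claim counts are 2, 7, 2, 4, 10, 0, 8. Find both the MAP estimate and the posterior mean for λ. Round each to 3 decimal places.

λ_MAP = 4.179, E[λ|data] = 4.284

Σ counts = 33. Posterior: Gamma(shape = 7.7+33 = 40.7, rate = 2.5+7 = 9.5).
Mode = (α−1)/β = 39.7/9.5 = 4.179.
Mean = α/β = 40.7/9.5 = 4.284.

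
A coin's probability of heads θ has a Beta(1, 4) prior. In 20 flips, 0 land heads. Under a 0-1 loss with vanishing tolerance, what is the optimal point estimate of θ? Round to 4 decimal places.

Posterior: Beta(1+0, 4+20) = Beta(1, 24).
Since α = 1 ≤ 1 and β > 1, the Beta density is monotone decreasing on [0,1]; the mode is at 0.
Mean = 1/(1+24) = 0.0400.
This is the posterior mode — the MAP estimate.

0.0000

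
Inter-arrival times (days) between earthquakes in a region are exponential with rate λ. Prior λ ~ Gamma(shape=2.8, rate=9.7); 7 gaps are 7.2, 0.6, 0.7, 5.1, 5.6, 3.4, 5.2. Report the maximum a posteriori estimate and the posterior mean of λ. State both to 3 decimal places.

Σ times = 27.8. Posterior: Gamma(shape = 2.8+7 = 9.8, rate = 9.7+27.8 = 37.5).
Mode = (α−1)/β = 8.8/37.5 = 0.235.
Mean = α/β = 9.8/37.5 = 0.261.

MAP = 0.235, posterior mean = 0.261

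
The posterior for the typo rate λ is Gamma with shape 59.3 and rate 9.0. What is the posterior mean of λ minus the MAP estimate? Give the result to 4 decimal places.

0.1111

Mode = (α−1)/β = 58.3/9.0 = 6.4778.
Mean = α/β = 59.3/9.0 = 6.5889.
Difference = 6.5889 − 6.4778 = 0.1111.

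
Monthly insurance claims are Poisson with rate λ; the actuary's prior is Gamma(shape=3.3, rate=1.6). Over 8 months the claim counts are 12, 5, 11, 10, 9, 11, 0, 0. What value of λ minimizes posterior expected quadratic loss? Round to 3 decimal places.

6.385

Σ counts = 58. Posterior: Gamma(shape = 3.3+58 = 61.3, rate = 1.6+8 = 9.6).
Mode = (α−1)/β = 60.3/9.6 = 6.281.
Mean = α/β = 61.3/9.6 = 6.385.
Quadratic loss ⇒ the optimal estimator is the posterior mean.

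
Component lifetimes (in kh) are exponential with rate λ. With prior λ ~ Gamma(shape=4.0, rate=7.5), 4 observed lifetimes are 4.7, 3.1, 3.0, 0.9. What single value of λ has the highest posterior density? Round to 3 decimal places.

Σ times = 11.7. Posterior: Gamma(shape = 4.0+4 = 8.0, rate = 7.5+11.7 = 19.2).
Mode = (α−1)/β = 7.0/19.2 = 0.365.
Mean = α/β = 8.0/19.2 = 0.417.
This is the posterior mode — the MAP estimate.

0.365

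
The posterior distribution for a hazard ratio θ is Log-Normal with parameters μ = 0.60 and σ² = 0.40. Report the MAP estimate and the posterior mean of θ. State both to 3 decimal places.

Mode = exp(μ − σ²) = exp(0.20) = 1.221.
Mean = exp(μ + σ²/2) = exp(0.800) = 2.226.

MAP: 1.221. Posterior mean: 2.226.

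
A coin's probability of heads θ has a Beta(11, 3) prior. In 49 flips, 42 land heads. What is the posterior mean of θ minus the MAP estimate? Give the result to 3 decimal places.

Posterior: Beta(11+42, 3+7) = Beta(53, 10).
Mode = (53−1)/(53+10−2) = 52/61 = 0.852.
Mean = 53/(53+10) = 53/63 = 0.841.
Difference = 0.841 − 0.852 = -0.011.

-0.011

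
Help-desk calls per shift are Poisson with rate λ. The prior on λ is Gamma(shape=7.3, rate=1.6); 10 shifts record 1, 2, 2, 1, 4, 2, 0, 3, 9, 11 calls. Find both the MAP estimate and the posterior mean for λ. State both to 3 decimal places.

MAP = 3.560; posterior mean = 3.647

Σ counts = 35. Posterior: Gamma(shape = 7.3+35 = 42.3, rate = 1.6+10 = 11.6).
Mode = (α−1)/β = 41.3/11.6 = 3.560.
Mean = α/β = 42.3/11.6 = 3.647.
Mean > mode: the posterior has a right tail.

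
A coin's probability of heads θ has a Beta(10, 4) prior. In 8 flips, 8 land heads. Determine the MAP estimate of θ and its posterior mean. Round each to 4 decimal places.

MAP = 0.8500, posterior mean = 0.8182

Posterior: Beta(10+8, 4+0) = Beta(18, 4).
Mode = (18−1)/(18+4−2) = 17/20 = 0.8500.
Mean = 18/(18+4) = 18/22 = 0.8182.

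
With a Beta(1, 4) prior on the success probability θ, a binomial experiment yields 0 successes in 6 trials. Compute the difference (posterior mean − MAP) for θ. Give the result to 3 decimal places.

Posterior: Beta(1+0, 4+6) = Beta(1, 10).
Since α = 1 ≤ 1 and β > 1, the Beta density is monotone decreasing on [0,1]; the mode is at 0.
Mean = 1/(1+10) = 0.091.
Difference = 0.091 − 0.000 = 0.091.
The mean is pulled above the mode by the posterior's right skew.

0.091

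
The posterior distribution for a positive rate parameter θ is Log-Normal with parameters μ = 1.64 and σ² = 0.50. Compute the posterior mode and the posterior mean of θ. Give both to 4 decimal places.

posterior mode = 3.1268, posterior mean = 6.6194

Mode = exp(μ − σ²) = exp(1.14) = 3.1268.
Mean = exp(μ + σ²/2) = exp(1.890) = 6.6194.
Right-skewed posterior ⇒ mode < mean.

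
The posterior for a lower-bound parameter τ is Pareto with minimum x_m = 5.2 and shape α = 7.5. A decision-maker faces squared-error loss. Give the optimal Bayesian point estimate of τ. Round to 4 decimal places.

The Pareto density is strictly decreasing on [x_m, ∞), so the mode is x_m = 5.2000.
Mean = α·x_m/(α−1) = 7.5·5.2/6.5 = 6.0000.
Squared-error loss ⇒ the optimal estimator is the posterior mean.

6.0000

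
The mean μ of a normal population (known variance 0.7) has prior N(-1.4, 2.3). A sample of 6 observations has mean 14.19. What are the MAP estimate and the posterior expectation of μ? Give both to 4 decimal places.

μ_MAP = 13.4374, E[μ|data] = 13.4374

Posterior for μ is Normal. Precision-weighted mean: (1/2.3·-1.4 + 6/0.7·14.19) / (1/2.3 + 6/0.7) = 13.4374.
A Normal posterior is symmetric, so mode = mean.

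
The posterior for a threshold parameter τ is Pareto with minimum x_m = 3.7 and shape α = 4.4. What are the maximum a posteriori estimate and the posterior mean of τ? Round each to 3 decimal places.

The Pareto density is strictly decreasing on [x_m, ∞), so the mode is x_m = 3.700.
Mean = α·x_m/(α−1) = 4.4·3.7/3.4 = 4.788.

MAP = 3.700; posterior mean = 4.788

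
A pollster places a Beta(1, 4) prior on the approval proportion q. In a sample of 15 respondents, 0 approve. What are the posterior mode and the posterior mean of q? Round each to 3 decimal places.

MAP = 0.000, posterior mean = 0.050

Posterior: Beta(1+0, 4+15) = Beta(1, 19).
Since α = 1 ≤ 1 and β > 1, the Beta density is monotone decreasing on [0,1]; the mode is at 0.
Mean = 1/(1+19) = 0.050.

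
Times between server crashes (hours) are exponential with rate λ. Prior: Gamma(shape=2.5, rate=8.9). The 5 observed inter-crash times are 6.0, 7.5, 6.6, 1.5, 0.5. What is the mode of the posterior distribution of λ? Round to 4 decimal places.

Σ times = 22.1. Posterior: Gamma(shape = 2.5+5 = 7.5, rate = 8.9+22.1 = 31.0).
Mode = (α−1)/β = 6.5/31.0 = 0.2097.
Mean = α/β = 7.5/31.0 = 0.2419.
This is the posterior mode — the MAP estimate.

0.2097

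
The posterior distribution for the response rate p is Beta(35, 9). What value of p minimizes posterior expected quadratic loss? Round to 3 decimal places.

0.795

Mode = (35−1)/(35+9−2) = 34/42 = 0.810.
Mean = 35/(35+9) = 35/44 = 0.795.
Quadratic loss ⇒ the optimal estimator is the posterior mean.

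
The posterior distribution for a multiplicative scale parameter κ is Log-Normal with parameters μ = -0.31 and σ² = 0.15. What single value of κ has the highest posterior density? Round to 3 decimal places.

0.631

Mode = exp(μ − σ²) = exp(-0.46) = 0.631.
Mean = exp(μ + σ²/2) = exp(-0.235) = 0.791.
This is the posterior mode — the MAP estimate.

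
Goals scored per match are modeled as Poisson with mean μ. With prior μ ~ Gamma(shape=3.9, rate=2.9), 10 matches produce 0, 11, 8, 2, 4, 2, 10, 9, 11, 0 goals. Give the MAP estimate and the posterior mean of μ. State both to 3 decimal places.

Σ counts = 57. Posterior: Gamma(shape = 3.9+57 = 60.9, rate = 2.9+10 = 12.9).
Mode = (α−1)/β = 59.9/12.9 = 4.643.
Mean = α/β = 60.9/12.9 = 4.721.
Right-skewed posterior ⇒ mode < mean.

μ_MAP = 4.643, E[μ|data] = 4.721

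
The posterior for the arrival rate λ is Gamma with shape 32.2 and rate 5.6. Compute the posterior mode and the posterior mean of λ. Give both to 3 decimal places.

Mode = (α−1)/β = 31.2/5.6 = 5.571.
Mean = α/β = 32.2/5.6 = 5.750.

MAP = 5.571, posterior mean = 5.750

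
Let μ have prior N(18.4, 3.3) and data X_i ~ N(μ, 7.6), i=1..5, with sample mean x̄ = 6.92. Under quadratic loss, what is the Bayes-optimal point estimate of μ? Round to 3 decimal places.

10.540

Posterior for μ is Normal. Precision-weighted mean: (1/3.3·18.4 + 5/7.6·6.92) / (1/3.3 + 5/7.6) = 10.540.
A Normal posterior is symmetric, so mode = mean.
Quadratic loss ⇒ the optimal estimator is the posterior mean.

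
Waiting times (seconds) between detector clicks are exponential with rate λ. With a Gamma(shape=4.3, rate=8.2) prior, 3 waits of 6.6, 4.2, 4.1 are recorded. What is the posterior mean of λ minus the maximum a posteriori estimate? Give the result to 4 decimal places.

Σ times = 14.9. Posterior: Gamma(shape = 4.3+3 = 7.3, rate = 8.2+14.9 = 23.1).
Mode = (α−1)/β = 6.3/23.1 = 0.2727.
Mean = α/β = 7.3/23.1 = 0.3160.
Difference = 0.3160 − 0.2727 = 0.0433.
Mean > mode: the posterior has a right tail.

0.0433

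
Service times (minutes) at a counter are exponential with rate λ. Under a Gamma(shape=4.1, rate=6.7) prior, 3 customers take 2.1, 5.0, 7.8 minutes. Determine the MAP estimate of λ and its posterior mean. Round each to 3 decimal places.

MAP: 0.282. Posterior mean: 0.329.

Σ times = 14.9. Posterior: Gamma(shape = 4.1+3 = 7.1, rate = 6.7+14.9 = 21.6).
Mode = (α−1)/β = 6.1/21.6 = 0.282.
Mean = α/β = 7.1/21.6 = 0.329.
Right-skewed posterior ⇒ mode < mean.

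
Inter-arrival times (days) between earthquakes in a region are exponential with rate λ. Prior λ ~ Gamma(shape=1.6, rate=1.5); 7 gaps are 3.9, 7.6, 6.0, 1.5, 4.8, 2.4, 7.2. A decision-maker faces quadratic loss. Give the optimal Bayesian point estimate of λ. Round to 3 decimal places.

0.246

Σ times = 33.4. Posterior: Gamma(shape = 1.6+7 = 8.6, rate = 1.5+33.4 = 34.9).
Mode = (α−1)/β = 7.6/34.9 = 0.218.
Mean = α/β = 8.6/34.9 = 0.246.
Quadratic loss ⇒ the optimal estimator is the posterior mean.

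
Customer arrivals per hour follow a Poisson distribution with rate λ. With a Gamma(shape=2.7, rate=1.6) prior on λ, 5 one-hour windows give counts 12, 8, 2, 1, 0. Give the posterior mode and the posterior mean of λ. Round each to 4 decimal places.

MAP = 3.7424; posterior mean = 3.8939

Σ counts = 23. Posterior: Gamma(shape = 2.7+23 = 25.7, rate = 1.6+5 = 6.6).
Mode = (α−1)/β = 24.7/6.6 = 3.7424.
Mean = α/β = 25.7/6.6 = 3.8939.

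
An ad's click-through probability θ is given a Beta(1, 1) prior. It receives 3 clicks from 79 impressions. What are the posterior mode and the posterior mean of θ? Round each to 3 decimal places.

Posterior: Beta(1+3, 1+76) = Beta(4, 77).
Mode = (4−1)/(4+77−2) = 3/79 = 0.038.
With a flat prior the MAP equals the MLE, 3/79.
Mean = 4/(4+77) = 4/81 = 0.049.
The mean is pulled above the mode by the posterior's right skew.

θ_MAP = 0.038, E[θ|data] = 0.049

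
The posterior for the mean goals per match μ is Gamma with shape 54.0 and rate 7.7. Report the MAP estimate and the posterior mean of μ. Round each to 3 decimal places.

MAP = 6.883, posterior mean = 7.013

Mode = (α−1)/β = 53.0/7.7 = 6.883.
Mean = α/β = 54.0/7.7 = 7.013.
Mean > mode: the posterior has a right tail.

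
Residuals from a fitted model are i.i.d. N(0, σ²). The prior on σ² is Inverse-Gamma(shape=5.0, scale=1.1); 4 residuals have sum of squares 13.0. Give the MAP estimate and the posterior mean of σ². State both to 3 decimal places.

Posterior: Inverse-Gamma(shape = 5.0+4/2 = 7.0, scale = 1.1+13.0/2 = 7.6).
Mode = β/(α+1) = 7.6/8.0 = 0.950.
Mean = β/(α−1) = 7.6/6.0 = 1.267.

MAP = 0.950, posterior mean = 1.267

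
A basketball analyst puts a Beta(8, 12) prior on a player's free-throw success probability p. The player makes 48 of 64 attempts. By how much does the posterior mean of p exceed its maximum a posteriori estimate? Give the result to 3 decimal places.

Posterior: Beta(8+48, 12+16) = Beta(56, 28).
Mode = (56−1)/(56+28−2) = 55/82 = 0.671.
Mean = 56/(56+28) = 56/84 = 0.667.
Difference = 0.667 − 0.671 = -0.004.
The posterior is left-skewed, so the mode exceeds the mean.

-0.004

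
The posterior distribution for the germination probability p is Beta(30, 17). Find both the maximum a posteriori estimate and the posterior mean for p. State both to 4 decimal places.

MAP = 0.6444; posterior mean = 0.6383

Mode = (30−1)/(30+17−2) = 29/45 = 0.6444.
Mean = 30/(30+17) = 30/47 = 0.6383.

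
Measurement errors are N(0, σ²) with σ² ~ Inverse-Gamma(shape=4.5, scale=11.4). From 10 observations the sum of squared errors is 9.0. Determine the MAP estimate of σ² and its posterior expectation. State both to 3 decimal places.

Posterior: Inverse-Gamma(shape = 4.5+10/2 = 9.5, scale = 11.4+9.0/2 = 15.9).
Mode = β/(α+1) = 15.9/10.5 = 1.514.
Mean = β/(α−1) = 15.9/8.5 = 1.871.
The posterior is right-skewed, so the mean exceeds the mode.

σ²_MAP = 1.514, E[σ²|data] = 1.871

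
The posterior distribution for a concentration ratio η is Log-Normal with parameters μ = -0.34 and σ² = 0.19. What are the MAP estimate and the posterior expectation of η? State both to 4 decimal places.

Mode = exp(μ − σ²) = exp(-0.53) = 0.5886.
Mean = exp(μ + σ²/2) = exp(-0.245) = 0.7827.
The posterior is right-skewed, so the mean exceeds the mode.

MAP = 0.5886, posterior mean = 0.7827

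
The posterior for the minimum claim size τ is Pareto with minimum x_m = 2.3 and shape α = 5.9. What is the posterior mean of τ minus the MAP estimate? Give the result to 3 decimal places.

The Pareto density is strictly decreasing on [x_m, ∞), so the mode is x_m = 2.300.
Mean = α·x_m/(α−1) = 5.9·2.3/4.9 = 2.769.
Difference = 2.769 − 2.300 = 0.469.
The posterior is right-skewed, so the mean exceeds the mode.

0.469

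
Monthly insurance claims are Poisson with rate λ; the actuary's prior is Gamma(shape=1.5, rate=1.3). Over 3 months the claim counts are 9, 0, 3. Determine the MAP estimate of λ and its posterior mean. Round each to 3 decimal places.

MAP estimate = 2.907, posterior mean = 3.140

Σ counts = 12. Posterior: Gamma(shape = 1.5+12 = 13.5, rate = 1.3+3 = 4.3).
Mode = (α−1)/β = 12.5/4.3 = 2.907.
Mean = α/β = 13.5/4.3 = 3.140.
Right-skewed posterior ⇒ mode < mean.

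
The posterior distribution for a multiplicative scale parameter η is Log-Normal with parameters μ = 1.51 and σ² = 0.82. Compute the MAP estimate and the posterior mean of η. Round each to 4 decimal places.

MAP = 1.9937, posterior mean = 6.8210

Mode = exp(μ − σ²) = exp(0.69) = 1.9937.
Mean = exp(μ + σ²/2) = exp(1.920) = 6.8210.
Right-skewed posterior ⇒ mode < mean.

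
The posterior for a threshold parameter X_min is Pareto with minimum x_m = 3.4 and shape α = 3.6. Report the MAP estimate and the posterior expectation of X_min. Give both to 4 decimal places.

The Pareto density is strictly decreasing on [x_m, ∞), so the mode is x_m = 3.4000.
Mean = α·x_m/(α−1) = 3.6·3.4/2.6 = 4.7077.

MAP = 3.4000; posterior mean = 4.7077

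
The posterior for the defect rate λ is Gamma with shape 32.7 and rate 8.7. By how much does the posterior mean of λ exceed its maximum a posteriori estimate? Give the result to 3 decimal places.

0.115

Mode = (α−1)/β = 31.7/8.7 = 3.644.
Mean = α/β = 32.7/8.7 = 3.759.
Difference = 3.759 − 3.644 = 0.115.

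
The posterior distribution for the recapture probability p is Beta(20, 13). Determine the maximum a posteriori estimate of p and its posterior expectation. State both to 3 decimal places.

maximum a posteriori estimate = 0.613, posterior expectation = 0.606

Mode = (20−1)/(20+13−2) = 19/31 = 0.613.
Mean = 20/(20+13) = 20/33 = 0.606.
Left-skewed posterior ⇒ mean < mode.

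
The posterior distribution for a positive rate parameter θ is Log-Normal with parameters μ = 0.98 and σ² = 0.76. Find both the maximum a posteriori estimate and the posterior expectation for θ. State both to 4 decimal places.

Mode = exp(μ − σ²) = exp(0.22) = 1.2461.
Mean = exp(μ + σ²/2) = exp(1.360) = 3.8962.

θ_MAP = 1.2461, E[θ|data] = 3.8962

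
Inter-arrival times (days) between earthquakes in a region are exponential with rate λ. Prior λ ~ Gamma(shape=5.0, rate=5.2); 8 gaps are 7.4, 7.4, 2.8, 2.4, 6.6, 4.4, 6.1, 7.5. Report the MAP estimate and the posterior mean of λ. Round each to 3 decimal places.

Σ times = 44.6. Posterior: Gamma(shape = 5.0+8 = 13.0, rate = 5.2+44.6 = 49.8).
Mode = (α−1)/β = 12.0/49.8 = 0.241.
Mean = α/β = 13.0/49.8 = 0.261.

MAP: 0.241. Posterior mean: 0.261.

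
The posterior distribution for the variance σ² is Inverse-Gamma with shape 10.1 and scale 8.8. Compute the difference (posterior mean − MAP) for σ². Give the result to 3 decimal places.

0.174

Mode = β/(α+1) = 8.8/11.1 = 0.793.
Mean = β/(α−1) = 8.8/9.1 = 0.967.
Difference = 0.967 − 0.793 = 0.174.
Right-skewed posterior ⇒ mode < mean.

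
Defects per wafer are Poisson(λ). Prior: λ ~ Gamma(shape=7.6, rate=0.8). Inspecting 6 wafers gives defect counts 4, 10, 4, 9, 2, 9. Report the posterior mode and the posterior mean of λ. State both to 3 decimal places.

MAP = 6.559; posterior mean = 6.706

Σ counts = 38. Posterior: Gamma(shape = 7.6+38 = 45.6, rate = 0.8+6 = 6.8).
Mode = (α−1)/β = 44.6/6.8 = 6.559.
Mean = α/β = 45.6/6.8 = 6.706.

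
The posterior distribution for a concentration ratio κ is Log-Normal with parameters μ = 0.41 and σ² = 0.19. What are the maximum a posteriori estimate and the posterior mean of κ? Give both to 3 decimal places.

Mode = exp(μ − σ²) = exp(0.22) = 1.246.
Mean = exp(μ + σ²/2) = exp(0.505) = 1.657.

maximum a posteriori estimate = 1.246, posterior mean = 1.657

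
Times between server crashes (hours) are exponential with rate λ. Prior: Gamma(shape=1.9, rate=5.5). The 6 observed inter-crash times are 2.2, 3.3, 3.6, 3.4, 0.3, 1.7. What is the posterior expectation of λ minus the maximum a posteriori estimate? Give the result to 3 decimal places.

0.050

Σ times = 14.5. Posterior: Gamma(shape = 1.9+6 = 7.9, rate = 5.5+14.5 = 20.0).
Mode = (α−1)/β = 6.9/20.0 = 0.345.
Mean = α/β = 7.9/20.0 = 0.395.
Difference = 0.395 − 0.345 = 0.050.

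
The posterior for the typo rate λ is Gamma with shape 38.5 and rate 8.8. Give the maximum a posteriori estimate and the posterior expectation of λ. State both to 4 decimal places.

Mode = (α−1)/β = 37.5/8.8 = 4.2614.
Mean = α/β = 38.5/8.8 = 4.3750.

MAP = 4.2614; posterior mean = 4.3750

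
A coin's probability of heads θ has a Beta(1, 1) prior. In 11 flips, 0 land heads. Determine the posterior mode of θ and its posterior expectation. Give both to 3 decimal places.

Posterior: Beta(1+0, 1+11) = Beta(1, 12).
Since α = 1 ≤ 1 and β > 1, the Beta density is monotone decreasing on [0,1]; the mode is at 0.
Mean = 1/(1+12) = 0.077.

θ_MAP = 0.000, E[θ|data] = 0.077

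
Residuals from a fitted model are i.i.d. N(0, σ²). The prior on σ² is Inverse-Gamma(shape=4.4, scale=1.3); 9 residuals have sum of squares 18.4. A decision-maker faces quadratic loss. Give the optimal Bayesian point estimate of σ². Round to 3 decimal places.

Posterior: Inverse-Gamma(shape = 4.4+9/2 = 8.9, scale = 1.3+18.4/2 = 10.5).
Mode = β/(α+1) = 10.5/9.9 = 1.061.
Mean = β/(α−1) = 10.5/7.9 = 1.329.
Quadratic loss ⇒ the optimal estimator is the posterior mean.

1.329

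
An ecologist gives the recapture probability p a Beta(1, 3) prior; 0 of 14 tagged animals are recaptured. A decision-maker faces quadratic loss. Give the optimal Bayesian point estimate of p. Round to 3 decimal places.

0.056

Posterior: Beta(1+0, 3+14) = Beta(1, 17).
Since α = 1 ≤ 1 and β > 1, the Beta density is monotone decreasing on [0,1]; the mode is at 0.
Mean = 1/(1+17) = 0.056.
Quadratic loss ⇒ the optimal estimator is the posterior mean.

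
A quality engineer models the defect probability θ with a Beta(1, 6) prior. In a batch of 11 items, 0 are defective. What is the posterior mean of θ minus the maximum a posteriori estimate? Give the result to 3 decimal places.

Posterior: Beta(1+0, 6+11) = Beta(1, 17).
Since α = 1 ≤ 1 and β > 1, the Beta density is monotone decreasing on [0,1]; the mode is at 0.
Mean = 1/(1+17) = 0.056.
Difference = 0.056 − 0.000 = 0.056.
Right-skewed posterior ⇒ mode < mean.

0.056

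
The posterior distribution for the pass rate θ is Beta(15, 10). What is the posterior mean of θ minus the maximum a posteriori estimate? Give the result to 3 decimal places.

-0.009

Mode = (15−1)/(15+10−2) = 14/23 = 0.609.
Mean = 15/(15+10) = 15/25 = 0.600.
Difference = 0.600 − 0.609 = -0.009.
The posterior is left-skewed, so the mode exceeds the mean.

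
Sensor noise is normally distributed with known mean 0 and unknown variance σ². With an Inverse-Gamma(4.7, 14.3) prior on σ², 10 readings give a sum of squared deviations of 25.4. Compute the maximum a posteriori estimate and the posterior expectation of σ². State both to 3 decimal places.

MAP = 2.523; posterior mean = 3.103

Posterior: Inverse-Gamma(shape = 4.7+10/2 = 9.7, scale = 14.3+25.4/2 = 27.0).
Mode = β/(α+1) = 27.0/10.7 = 2.523.
Mean = β/(α−1) = 27.0/8.7 = 3.103.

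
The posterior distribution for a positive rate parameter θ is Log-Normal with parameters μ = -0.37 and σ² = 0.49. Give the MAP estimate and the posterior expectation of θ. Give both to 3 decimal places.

MAP: 0.423. Posterior mean: 0.882.

Mode = exp(μ − σ²) = exp(-0.86) = 0.423.
Mean = exp(μ + σ²/2) = exp(-0.125) = 0.882.
Mean > mode: the posterior has a right tail.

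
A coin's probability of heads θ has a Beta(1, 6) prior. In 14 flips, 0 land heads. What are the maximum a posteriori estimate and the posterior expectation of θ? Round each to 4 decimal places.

Posterior: Beta(1+0, 6+14) = Beta(1, 20).
Since α = 1 ≤ 1 and β > 1, the Beta density is monotone decreasing on [0,1]; the mode is at 0.
Mean = 1/(1+20) = 0.0476.

θ_MAP = 0.0000, E[θ|data] = 0.0476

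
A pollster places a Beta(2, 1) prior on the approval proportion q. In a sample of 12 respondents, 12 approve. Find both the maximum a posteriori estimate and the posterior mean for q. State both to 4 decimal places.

MAP = 1.0000; posterior mean = 0.9333

Posterior: Beta(2+12, 1+0) = Beta(14, 1).
Since β = 1 ≤ 1 and α > 1, the Beta density is monotone increasing on [0,1]; the mode is at 1.
Mean = 14/(14+1) = 0.9333.
The posterior is left-skewed, so the mode exceeds the mean.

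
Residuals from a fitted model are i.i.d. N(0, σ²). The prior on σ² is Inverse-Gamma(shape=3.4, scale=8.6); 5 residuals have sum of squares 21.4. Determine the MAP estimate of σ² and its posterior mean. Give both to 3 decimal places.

Posterior: Inverse-Gamma(shape = 3.4+5/2 = 5.9, scale = 8.6+21.4/2 = 19.3).
Mode = β/(α+1) = 19.3/6.9 = 2.797.
Mean = β/(α−1) = 19.3/4.9 = 3.939.

MAP: 2.797. Posterior mean: 3.939.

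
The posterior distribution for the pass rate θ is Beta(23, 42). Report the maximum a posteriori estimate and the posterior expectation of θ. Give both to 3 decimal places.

θ_MAP = 0.349, E[θ|data] = 0.354

Mode = (23−1)/(23+42−2) = 22/63 = 0.349.
Mean = 23/(23+42) = 23/65 = 0.354.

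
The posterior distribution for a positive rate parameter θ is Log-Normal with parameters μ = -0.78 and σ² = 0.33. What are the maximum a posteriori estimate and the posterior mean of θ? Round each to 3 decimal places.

Mode = exp(μ − σ²) = exp(-1.11) = 0.330.
Mean = exp(μ + σ²/2) = exp(-0.615) = 0.541.

maximum a posteriori estimate = 0.330, posterior mean = 0.541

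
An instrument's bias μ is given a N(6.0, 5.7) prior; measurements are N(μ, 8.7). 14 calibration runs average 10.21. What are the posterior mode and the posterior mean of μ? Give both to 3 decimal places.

Posterior for μ is Normal. Precision-weighted mean: (1/5.7·6.0 + 14/8.7·10.21) / (1/5.7 + 14/8.7) = 9.796.
A Normal posterior is symmetric, so mode = mean.

posterior mode = 9.796, posterior mean = 9.796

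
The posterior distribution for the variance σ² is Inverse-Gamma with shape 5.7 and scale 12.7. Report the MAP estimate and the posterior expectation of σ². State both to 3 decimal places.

MAP: 1.896. Posterior mean: 2.702.

Mode = β/(α+1) = 12.7/6.7 = 1.896.
Mean = β/(α−1) = 12.7/4.7 = 2.702.
The posterior is right-skewed, so the mean exceeds the mode.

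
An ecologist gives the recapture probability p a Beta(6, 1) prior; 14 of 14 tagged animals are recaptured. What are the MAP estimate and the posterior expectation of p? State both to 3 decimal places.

MAP = 1.000; posterior mean = 0.952

Posterior: Beta(6+14, 1+0) = Beta(20, 1).
Since β = 1 ≤ 1 and α > 1, the Beta density is monotone increasing on [0,1]; the mode is at 1.
Mean = 20/(20+1) = 0.952.
The mean is pulled below the mode by the posterior's left skew.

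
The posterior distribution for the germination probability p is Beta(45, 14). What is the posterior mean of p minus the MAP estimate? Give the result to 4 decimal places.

-0.0092

Mode = (45−1)/(45+14−2) = 44/57 = 0.7719.
Mean = 45/(45+14) = 45/59 = 0.7627.
Difference = 0.7627 − 0.7719 = -0.0092.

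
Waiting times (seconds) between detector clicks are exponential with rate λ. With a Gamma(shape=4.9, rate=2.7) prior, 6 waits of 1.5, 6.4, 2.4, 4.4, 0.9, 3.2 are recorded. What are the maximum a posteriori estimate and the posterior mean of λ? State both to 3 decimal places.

λ_MAP = 0.460, E[λ|data] = 0.507

Σ times = 18.8. Posterior: Gamma(shape = 4.9+6 = 10.9, rate = 2.7+18.8 = 21.5).
Mode = (α−1)/β = 9.9/21.5 = 0.460.
Mean = α/β = 10.9/21.5 = 0.507.
Right-skewed posterior ⇒ mode < mean.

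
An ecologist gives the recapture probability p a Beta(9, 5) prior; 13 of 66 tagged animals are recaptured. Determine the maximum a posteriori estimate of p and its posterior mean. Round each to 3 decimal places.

Posterior: Beta(9+13, 5+53) = Beta(22, 58).
Mode = (22−1)/(22+58−2) = 21/78 = 0.269.
Mean = 22/(22+58) = 22/80 = 0.275.

p_MAP = 0.269, E[p|data] = 0.275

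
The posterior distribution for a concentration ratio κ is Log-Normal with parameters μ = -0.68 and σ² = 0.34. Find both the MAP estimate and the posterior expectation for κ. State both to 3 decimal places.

κ_MAP = 0.361, E[κ|data] = 0.600

Mode = exp(μ − σ²) = exp(-1.02) = 0.361.
Mean = exp(μ + σ²/2) = exp(-0.510) = 0.600.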